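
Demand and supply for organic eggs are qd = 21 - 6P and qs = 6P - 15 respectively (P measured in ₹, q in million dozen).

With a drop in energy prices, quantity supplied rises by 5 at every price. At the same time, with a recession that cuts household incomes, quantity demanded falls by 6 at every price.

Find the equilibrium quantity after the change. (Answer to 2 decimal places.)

Before the shock: 21 - 6P = 6P - 15 ⇒ 36 = 12P ⇒ P = 3, q = 3.
The new curves are qd = 15 - 6P (demand) and qs = 6P - 10 (supply).
New equilibrium: 15 - 6P = 6P - 10 ⇒ 25 = 12P ⇒ P = 25/12 ≈ 2.0833, q = 2.5.

2.50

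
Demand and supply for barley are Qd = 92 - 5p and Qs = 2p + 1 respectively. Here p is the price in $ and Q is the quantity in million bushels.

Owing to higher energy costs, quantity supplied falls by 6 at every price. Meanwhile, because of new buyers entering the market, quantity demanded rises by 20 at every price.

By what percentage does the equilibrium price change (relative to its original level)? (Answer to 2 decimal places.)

Original equilibrium: 92 - 5p = 2p + 1 gives 91 = 7p, so p = 13 and Q = 27.
The shock moves the curves to Qd = 112 - 5p and Qs = 2p - 5.
Setting them equal: 112 - 5p = 2p - 5 → 117 = 7p, so p = 117/7 ≈ 16.7143 and Q = 199/7 ≈ 28.4286.
%Δp = (16.7143 − 13) / 13 × 100 = +28.57%.

+28.57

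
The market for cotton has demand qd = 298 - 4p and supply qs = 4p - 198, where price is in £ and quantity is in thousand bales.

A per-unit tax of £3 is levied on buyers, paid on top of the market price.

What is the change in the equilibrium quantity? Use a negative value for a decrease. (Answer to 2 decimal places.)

Original equilibrium: 298 - 4p = 4p - 198 gives 496 = 8p, so p = 62 and q = 50.
Since buyers pay the price plus the tax, the effective demand curve becomes qd = 286 - 4p.
Setting them equal: 286 - 4p = 4p - 198 → 484 = 8p, so p = 60.5 and q = 44.
Δq = 44 − 50 = -6.00.

-6.00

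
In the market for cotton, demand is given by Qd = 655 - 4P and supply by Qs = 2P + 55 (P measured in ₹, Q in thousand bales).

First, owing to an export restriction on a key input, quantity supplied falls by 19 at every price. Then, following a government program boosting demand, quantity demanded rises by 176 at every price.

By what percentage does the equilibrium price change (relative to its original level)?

Original equilibrium: 655 - 4P = 2P + 55 gives 600 = 6P, so P = 100 and Q = 255.
The new curves are Qd = 831 - 4P (demand) and Qs = 2P + 36 (supply).
Equate the new curves: 831 - 4P = 2P + 36, giving 795 = 6P, P = 132.5, Q = 301.
%ΔP = (132.5 − 100) / 100 × 100 = +32.5%.

+32.5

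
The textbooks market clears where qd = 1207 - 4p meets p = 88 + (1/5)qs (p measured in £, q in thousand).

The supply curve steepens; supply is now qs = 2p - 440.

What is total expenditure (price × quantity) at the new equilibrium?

Before the shock: 1207 - 4p = 5p - 440 ⇒ 1647 = 9p ⇒ p = 183, q = 475.
With the change applied: demand qd = 1207 - 4p, supply qs = 2p - 440.
New equilibrium: 1207 - 4p = 2p - 440 ⇒ 1647 = 6p ⇒ p = 274.5, q = 109.
New expenditure = 274.5 × 109 = 29920.5.

29920.5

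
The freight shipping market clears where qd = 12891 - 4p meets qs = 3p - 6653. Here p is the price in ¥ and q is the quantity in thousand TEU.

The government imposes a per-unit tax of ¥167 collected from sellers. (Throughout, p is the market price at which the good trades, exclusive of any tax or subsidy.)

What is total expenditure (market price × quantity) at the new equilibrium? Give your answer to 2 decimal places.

Before the shock: 12891 - 4p = 3p - 6653 ⇒ 19544 = 7p ⇒ p = 2792, q = 1723.
Since sellers keep the price net of the tax, the effective supply curve becomes qs = 3p - 7154.
Setting them equal: 12891 - 4p = 3p - 7154 → 20045 = 7p, so p = 20045/7 ≈ 2863.5714 and q = 10057/7 ≈ 1436.7143.
New expenditure = 2863.5714 × 1436.7143 = 4114133.98.

4114133.98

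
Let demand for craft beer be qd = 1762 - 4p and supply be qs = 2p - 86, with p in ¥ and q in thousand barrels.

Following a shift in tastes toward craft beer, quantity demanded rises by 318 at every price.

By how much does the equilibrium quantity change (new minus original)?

Initially, 1762 - 4p = 2p - 86, so 1848 = 6p and p = 308, q = 530.
With the change applied: demand qd = 2080 - 4p, supply qs = 2p - 86.
Setting them equal: 2080 - 4p = 2p - 86 → 2166 = 6p, so p = 361 and q = 636.
Δq = 636 − 530 = +106.

+106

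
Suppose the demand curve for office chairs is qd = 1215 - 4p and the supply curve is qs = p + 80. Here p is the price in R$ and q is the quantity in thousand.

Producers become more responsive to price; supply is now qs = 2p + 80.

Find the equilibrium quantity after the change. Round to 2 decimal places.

Before the shock: 1215 - 4p = p + 80 ⇒ 1135 = 5p ⇒ p = 227, q = 307.
With the change applied: demand qd = 1215 - 4p, supply qs = 2p + 80.
Setting them equal: 1215 - 4p = 2p + 80 → 1135 = 6p, so p = 1135/6 ≈ 189.1667 and q = 1375/3 ≈ 458.3333.

458.33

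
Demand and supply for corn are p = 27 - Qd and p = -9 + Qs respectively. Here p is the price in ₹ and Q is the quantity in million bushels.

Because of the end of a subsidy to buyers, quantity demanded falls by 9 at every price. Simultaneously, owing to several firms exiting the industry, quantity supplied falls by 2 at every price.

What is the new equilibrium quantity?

12.5

Solve the original market: 27 - p = p + 9, hence p = 9 and Q = 18.
After the shift, demand is Qd = 18 - p and supply is Qs = p + 7.
Equate the new curves: 18 - p = p + 7, giving 11 = 2p, p = 5.5, Q = 12.5.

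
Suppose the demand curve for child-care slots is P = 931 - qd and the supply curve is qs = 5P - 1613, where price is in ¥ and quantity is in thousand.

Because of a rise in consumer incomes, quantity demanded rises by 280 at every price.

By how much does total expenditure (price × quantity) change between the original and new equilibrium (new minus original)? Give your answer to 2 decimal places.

Original equilibrium: 931 - P = 5P - 1613 gives 2544 = 6P, so P = 424 and q = 507.
The new curves are qd = 1211 - P (demand) and qs = 5P - 1613 (supply).
Clearing the new market: 1211 - P = 5P - 1613, so P = 1412/3 ≈ 470.6667 and q = 2221/3 ≈ 740.3333.
Expenditure moves from 424×507 = 214968 to 470.6667×740.3333 = 348450.2222; change = +133482.22.

+133482.22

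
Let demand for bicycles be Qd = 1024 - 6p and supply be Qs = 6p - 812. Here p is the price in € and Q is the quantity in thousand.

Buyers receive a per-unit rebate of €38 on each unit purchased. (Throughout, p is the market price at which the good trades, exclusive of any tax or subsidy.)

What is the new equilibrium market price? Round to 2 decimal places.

172.00

Original equilibrium: 1024 - 6p = 6p - 812 gives 1836 = 12p, so p = 153 and Q = 106.
Since buyers' out-of-pocket price is the market price minus the rebate, the effective demand curve becomes Qd = 1252 - 6p.
New equilibrium: 1252 - 6p = 6p - 812 ⇒ 2064 = 12p ⇒ p = 172, Q = 220.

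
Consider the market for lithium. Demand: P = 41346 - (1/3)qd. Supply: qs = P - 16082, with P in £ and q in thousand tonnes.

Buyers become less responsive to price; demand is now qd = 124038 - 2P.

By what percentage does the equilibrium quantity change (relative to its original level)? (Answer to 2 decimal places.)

Before the shock: 124038 - 3P = P - 16082 ⇒ 140120 = 4P ⇒ P = 35030, q = 18948.
With the change applied: demand qd = 124038 - 2P, supply qs = P - 16082.
New equilibrium: 124038 - 2P = P - 16082 ⇒ 140120 = 3P ⇒ P = 140120/3 ≈ 46706.6667, q = 91874/3 ≈ 30624.6667.
%Δq = (30624.6667 − 18948) / 18948 × 100 = +61.62%.

+61.62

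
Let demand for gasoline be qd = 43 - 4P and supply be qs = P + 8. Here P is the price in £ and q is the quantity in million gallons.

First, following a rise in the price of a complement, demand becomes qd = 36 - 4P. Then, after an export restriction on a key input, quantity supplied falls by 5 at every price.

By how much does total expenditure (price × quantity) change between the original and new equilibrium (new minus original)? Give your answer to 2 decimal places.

-41.64

Solve the original market: 43 - 4P = P + 8, hence P = 7 and q = 15.
After the shift, demand is qd = 36 - 4P and supply is qs = P + 3.
New equilibrium: 36 - 4P = P + 3 ⇒ 33 = 5P ⇒ P = 6.6, q = 9.6.
Expenditure moves from 7×15 = 105 to 6.6×9.6 = 63.36; change = -41.64.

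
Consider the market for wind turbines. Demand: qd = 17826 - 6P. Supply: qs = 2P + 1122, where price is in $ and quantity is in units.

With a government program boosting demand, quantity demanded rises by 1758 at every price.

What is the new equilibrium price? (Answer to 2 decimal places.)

Solve the original market: 17826 - 6P = 2P + 1122, hence P = 2088 and q = 5298.
The shock moves the curves to qd = 19584 - 6P and qs = 2P + 1122.
Equate the new curves: 19584 - 6P = 2P + 1122, giving 18462 = 8P, P = 2307.75, q = 5737.5.

2307.75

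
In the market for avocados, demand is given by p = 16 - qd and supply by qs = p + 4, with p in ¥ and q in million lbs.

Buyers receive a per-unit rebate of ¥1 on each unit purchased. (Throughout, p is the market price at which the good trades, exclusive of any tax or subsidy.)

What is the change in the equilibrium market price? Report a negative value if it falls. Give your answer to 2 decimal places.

Original equilibrium: 16 - p = p + 4 gives 12 = 2p, so p = 6 and q = 10.
Since buyers' out-of-pocket price is the market price minus the rebate, the effective demand curve becomes qd = 17 - p.
Equate the new curves: 17 - p = p + 4, giving 13 = 2p, p = 6.5, q = 10.5.
Δp = 6.5 − 6 = +0.50.

+0.50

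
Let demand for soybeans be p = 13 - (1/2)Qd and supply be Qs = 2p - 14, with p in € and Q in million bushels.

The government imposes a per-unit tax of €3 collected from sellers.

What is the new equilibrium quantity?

Initially, 26 - 2p = 2p - 14, so 40 = 4p and p = 10, Q = 6.
Since sellers keep the price net of the tax, the effective supply curve becomes Qs = 2p - 20.
Clearing the new market: 26 - 2p = 2p - 20, so p = 11.5 and Q = 3.

3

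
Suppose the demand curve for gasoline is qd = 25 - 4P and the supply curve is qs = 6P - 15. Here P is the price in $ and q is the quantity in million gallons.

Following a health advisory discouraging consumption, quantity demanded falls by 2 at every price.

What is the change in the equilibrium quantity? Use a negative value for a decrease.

Before the shock: 25 - 4P = 6P - 15 ⇒ 40 = 10P ⇒ P = 4, q = 9.
With the change applied: demand qd = 23 - 4P, supply qs = 6P - 15.
Setting them equal: 23 - 4P = 6P - 15 → 38 = 10P, so P = 3.8 and q = 7.8.
Δq = 7.8 − 9 = -1.2.

-1.2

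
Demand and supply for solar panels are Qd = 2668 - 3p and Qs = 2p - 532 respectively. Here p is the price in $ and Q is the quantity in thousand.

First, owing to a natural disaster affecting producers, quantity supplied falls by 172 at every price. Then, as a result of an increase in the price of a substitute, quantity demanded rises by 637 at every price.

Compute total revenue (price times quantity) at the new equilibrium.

Solve the original market: 2668 - 3p = 2p - 532, hence p = 640 and Q = 748.
The new curves are Qd = 3305 - 3p (demand) and Qs = 2p - 704 (supply).
Equate the new curves: 3305 - 3p = 2p - 704, giving 4009 = 5p, p = 801.8, Q = 899.6.
New expenditure = 801.8 × 899.6 = 721299.28.

721299.28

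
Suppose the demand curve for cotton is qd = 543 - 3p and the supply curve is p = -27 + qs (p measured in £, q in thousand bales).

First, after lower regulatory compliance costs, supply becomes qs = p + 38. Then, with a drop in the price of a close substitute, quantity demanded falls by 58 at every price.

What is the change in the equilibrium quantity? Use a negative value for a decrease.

-6.25

Initially, 543 - 3p = p + 27, so 516 = 4p and p = 129, q = 156.
With the change applied: demand qd = 485 - 3p, supply qs = p + 38.
New equilibrium: 485 - 3p = p + 38 ⇒ 447 = 4p ⇒ p = 111.75, q = 149.75.
Δq = 149.75 − 156 = -6.25.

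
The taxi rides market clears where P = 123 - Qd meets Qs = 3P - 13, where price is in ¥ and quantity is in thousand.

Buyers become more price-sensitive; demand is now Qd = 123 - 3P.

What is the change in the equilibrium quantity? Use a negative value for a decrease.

Initially, 123 - P = 3P - 13, so 136 = 4P and P = 34, Q = 89.
After the shift, demand is Qd = 123 - 3P and supply is Qs = 3P - 13.
Setting them equal: 123 - 3P = 3P - 13 → 136 = 6P, so P = 68/3 ≈ 22.6667 and Q = 55.
ΔQ = 55 − 89 = -34.

-34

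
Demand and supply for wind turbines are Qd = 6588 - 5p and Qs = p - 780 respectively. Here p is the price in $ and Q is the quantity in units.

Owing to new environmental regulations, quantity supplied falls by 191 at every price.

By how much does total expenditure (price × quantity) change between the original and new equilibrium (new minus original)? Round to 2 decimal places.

Solve the original market: 6588 - 5p = p - 780, hence p = 1228 and Q = 448.
After the shift, demand is Qd = 6588 - 5p and supply is Qs = p - 971.
Clearing the new market: 6588 - 5p = p - 971, so p = 7559/6 ≈ 1259.8333 and Q = 1733/6 ≈ 288.8333.
Expenditure moves from 1228×448 = 550144 to 1259.8333×288.8333 = 363881.8611; change = -186262.14.

-186262.14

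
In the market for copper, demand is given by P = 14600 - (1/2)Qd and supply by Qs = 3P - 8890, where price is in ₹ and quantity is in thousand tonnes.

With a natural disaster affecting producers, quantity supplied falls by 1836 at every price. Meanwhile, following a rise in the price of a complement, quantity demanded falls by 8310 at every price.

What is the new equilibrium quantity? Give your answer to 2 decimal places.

8243.60

Before the shock: 29200 - 2P = 3P - 8890 ⇒ 38090 = 5P ⇒ P = 7618, Q = 13964.
With the change applied: demand Qd = 20890 - 2P, supply Qs = 3P - 10726.
New equilibrium: 20890 - 2P = 3P - 10726 ⇒ 31616 = 5P ⇒ P = 6323.2, Q = 8243.6.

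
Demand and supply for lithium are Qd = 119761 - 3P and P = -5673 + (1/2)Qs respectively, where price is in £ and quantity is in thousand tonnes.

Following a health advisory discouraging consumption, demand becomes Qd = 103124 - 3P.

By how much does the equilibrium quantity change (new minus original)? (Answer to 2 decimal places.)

-6654.80

Initially, 119761 - 3P = 2P + 11346, so 108415 = 5P and P = 21683, Q = 54712.
The new curves are Qd = 103124 - 3P (demand) and Qs = 2P + 11346 (supply).
Clearing the new market: 103124 - 3P = 2P + 11346, so P = 18355.6 and Q = 48057.2.
ΔQ = 48057.2 − 54712 = -6654.80.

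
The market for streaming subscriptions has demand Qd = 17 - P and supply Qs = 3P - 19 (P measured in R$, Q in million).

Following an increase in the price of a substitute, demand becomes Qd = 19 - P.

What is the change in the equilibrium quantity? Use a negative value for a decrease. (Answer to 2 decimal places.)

+1.50

Original equilibrium: 17 - P = 3P - 19 gives 36 = 4P, so P = 9 and Q = 8.
After the shift, demand is Qd = 19 - P and supply is Qs = 3P - 19.
Equate the new curves: 19 - P = 3P - 19, giving 38 = 4P, P = 9.5, Q = 9.5.
ΔQ = 9.5 − 8 = +1.50.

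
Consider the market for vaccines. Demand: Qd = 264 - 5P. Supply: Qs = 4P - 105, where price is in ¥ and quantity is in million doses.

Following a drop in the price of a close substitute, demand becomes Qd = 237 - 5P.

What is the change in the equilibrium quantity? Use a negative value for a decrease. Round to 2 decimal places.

-12.00

Initially, 264 - 5P = 4P - 105, so 369 = 9P and P = 41, Q = 59.
With the change applied: demand Qd = 237 - 5P, supply Qs = 4P - 105.
New equilibrium: 237 - 5P = 4P - 105 ⇒ 342 = 9P ⇒ P = 38, Q = 47.
ΔQ = 47 − 59 = -12.00.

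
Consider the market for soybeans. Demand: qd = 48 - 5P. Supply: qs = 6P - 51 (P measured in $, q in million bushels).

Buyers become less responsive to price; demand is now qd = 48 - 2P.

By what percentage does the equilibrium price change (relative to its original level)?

Original equilibrium: 48 - 5P = 6P - 51 gives 99 = 11P, so P = 9 and q = 3.
The new curves are qd = 48 - 2P (demand) and qs = 6P - 51 (supply).
Clearing the new market: 48 - 2P = 6P - 51, so P = 12.375 and q = 23.25.
%ΔP = (12.375 − 9) / 9 × 100 = +37.5%.

+37.5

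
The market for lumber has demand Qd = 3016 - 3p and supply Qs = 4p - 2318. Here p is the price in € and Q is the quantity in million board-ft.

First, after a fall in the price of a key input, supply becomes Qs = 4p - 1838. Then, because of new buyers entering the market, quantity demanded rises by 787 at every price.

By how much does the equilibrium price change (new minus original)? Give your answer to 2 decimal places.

+43.86

Before the shock: 3016 - 3p = 4p - 2318 ⇒ 5334 = 7p ⇒ p = 762, Q = 730.
After the shift, demand is Qd = 3803 - 3p and supply is Qs = 4p - 1838.
Equate the new curves: 3803 - 3p = 4p - 1838, giving 5641 = 7p, p = 5641/7 ≈ 805.8571, Q = 9698/7 ≈ 1385.4286.
Δp = 805.8571 − 762 = +43.86.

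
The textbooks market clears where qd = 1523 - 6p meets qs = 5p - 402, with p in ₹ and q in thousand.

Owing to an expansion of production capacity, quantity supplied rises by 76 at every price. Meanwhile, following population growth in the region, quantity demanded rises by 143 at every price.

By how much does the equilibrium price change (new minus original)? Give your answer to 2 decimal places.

Original equilibrium: 1523 - 6p = 5p - 402 gives 1925 = 11p, so p = 175 and q = 473.
After the shift, demand is qd = 1666 - 6p and supply is qs = 5p - 326.
Clearing the new market: 1666 - 6p = 5p - 326, so p = 1992/11 ≈ 181.0909 and q = 6374/11 ≈ 579.4545.
Δp = 181.0909 − 175 = +6.09.

+6.09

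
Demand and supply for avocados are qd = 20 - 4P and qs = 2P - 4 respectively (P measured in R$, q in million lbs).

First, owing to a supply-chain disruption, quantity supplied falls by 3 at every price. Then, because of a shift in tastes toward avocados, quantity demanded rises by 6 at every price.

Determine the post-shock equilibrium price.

Initially, 20 - 4P = 2P - 4, so 24 = 6P and P = 4, q = 4.
After the shift, demand is qd = 26 - 4P and supply is qs = 2P - 7.
Setting them equal: 26 - 4P = 2P - 7 → 33 = 6P, so P = 5.5 and q = 4.

5.5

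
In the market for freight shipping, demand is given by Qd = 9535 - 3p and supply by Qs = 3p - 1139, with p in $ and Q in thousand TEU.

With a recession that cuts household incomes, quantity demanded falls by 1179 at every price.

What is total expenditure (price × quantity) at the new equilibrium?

5710451.25

Solve the original market: 9535 - 3p = 3p - 1139, hence p = 1779 and Q = 4198.
After the shift, demand is Qd = 8356 - 3p and supply is Qs = 3p - 1139.
Clearing the new market: 8356 - 3p = 3p - 1139, so p = 1582.5 and Q = 3608.5.
New expenditure = 1582.5 × 3608.5 = 5710451.25.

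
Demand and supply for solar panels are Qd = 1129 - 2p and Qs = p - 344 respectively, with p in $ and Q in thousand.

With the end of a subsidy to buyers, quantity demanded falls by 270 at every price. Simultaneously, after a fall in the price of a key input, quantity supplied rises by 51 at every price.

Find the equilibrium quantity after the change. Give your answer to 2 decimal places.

91.00

Solve the original market: 1129 - 2p = p - 344, hence p = 491 and Q = 147.
The shock moves the curves to Qd = 859 - 2p and Qs = p - 293.
Equate the new curves: 859 - 2p = p - 293, giving 1152 = 3p, p = 384, Q = 91.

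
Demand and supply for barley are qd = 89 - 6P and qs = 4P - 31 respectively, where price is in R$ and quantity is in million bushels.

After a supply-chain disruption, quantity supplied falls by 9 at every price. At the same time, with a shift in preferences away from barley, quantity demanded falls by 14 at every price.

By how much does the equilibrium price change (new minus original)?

-0.5

Original equilibrium: 89 - 6P = 4P - 31 gives 120 = 10P, so P = 12 and q = 17.
The new curves are qd = 75 - 6P (demand) and qs = 4P - 40 (supply).
New equilibrium: 75 - 6P = 4P - 40 ⇒ 115 = 10P ⇒ P = 11.5, q = 6.
ΔP = 11.5 − 12 = -0.5.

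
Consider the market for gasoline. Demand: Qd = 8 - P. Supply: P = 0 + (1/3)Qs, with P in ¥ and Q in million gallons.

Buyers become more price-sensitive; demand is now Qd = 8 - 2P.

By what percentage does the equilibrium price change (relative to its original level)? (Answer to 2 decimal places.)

Solve the original market: 8 - P = 3P, hence P = 2 and Q = 6.
With the change applied: demand Qd = 8 - 2P, supply Qs = 3P.
Clearing the new market: 8 - 2P = 3P, so P = 1.6 and Q = 4.8.
%ΔP = (1.6 − 2) / 2 × 100 = -20.00%.

-20.00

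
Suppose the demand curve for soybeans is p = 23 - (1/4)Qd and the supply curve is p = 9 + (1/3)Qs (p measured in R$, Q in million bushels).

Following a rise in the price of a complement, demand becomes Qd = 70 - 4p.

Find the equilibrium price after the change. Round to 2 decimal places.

13.86

Original equilibrium: 92 - 4p = 3p - 27 gives 119 = 7p, so p = 17 and Q = 24.
The shock moves the curves to Qd = 70 - 4p and Qs = 3p - 27.
Equate the new curves: 70 - 4p = 3p - 27, giving 97 = 7p, p = 97/7 ≈ 13.8571, Q = 102/7 ≈ 14.5714.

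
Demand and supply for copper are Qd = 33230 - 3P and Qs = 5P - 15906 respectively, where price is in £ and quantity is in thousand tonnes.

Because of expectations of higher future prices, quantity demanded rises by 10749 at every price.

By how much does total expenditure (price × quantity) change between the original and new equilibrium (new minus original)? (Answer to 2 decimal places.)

Before the shock: 33230 - 3P = 5P - 15906 ⇒ 49136 = 8P ⇒ P = 6142, Q = 14804.
The new curves are Qd = 43979 - 3P (demand) and Qs = 5P - 15906 (supply).
New equilibrium: 43979 - 3P = 5P - 15906 ⇒ 59885 = 8P ⇒ P = 7485.625, Q = 21522.125.
Expenditure moves from 6142×14804 = 90926168 to 7485.625×21522.125 = 161106556.953125; change = +70180388.95.

+70180388.95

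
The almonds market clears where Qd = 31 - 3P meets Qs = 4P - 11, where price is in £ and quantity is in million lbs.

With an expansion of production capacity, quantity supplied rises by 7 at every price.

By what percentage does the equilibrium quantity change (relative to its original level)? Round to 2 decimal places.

+23.08

Original equilibrium: 31 - 3P = 4P - 11 gives 42 = 7P, so P = 6 and Q = 13.
The shock moves the curves to Qd = 31 - 3P and Qs = 4P - 4.
New equilibrium: 31 - 3P = 4P - 4 ⇒ 35 = 7P ⇒ P = 5, Q = 16.
%ΔQ = (16 − 13) / 13 × 100 = +23.08%.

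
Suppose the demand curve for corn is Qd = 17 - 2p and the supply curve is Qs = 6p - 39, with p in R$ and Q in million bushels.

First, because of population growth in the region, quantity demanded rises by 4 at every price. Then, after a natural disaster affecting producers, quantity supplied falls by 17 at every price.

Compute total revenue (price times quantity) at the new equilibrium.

Solve the original market: 17 - 2p = 6p - 39, hence p = 7 and Q = 3.
The new curves are Qd = 21 - 2p (demand) and Qs = 6p - 56 (supply).
New equilibrium: 21 - 2p = 6p - 56 ⇒ 77 = 8p ⇒ p = 9.625, Q = 1.75.
New expenditure = 9.625 × 1.75 = 16.84375.

16.84375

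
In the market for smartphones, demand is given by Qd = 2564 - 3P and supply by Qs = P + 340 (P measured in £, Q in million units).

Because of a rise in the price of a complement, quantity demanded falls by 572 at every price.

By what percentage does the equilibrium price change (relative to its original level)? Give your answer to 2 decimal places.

Before the shock: 2564 - 3P = P + 340 ⇒ 2224 = 4P ⇒ P = 556, Q = 896.
After the shift, demand is Qd = 1992 - 3P and supply is Qs = P + 340.
Equate the new curves: 1992 - 3P = P + 340, giving 1652 = 4P, P = 413, Q = 753.
%ΔP = (413 − 556) / 556 × 100 = -25.72%.

-25.72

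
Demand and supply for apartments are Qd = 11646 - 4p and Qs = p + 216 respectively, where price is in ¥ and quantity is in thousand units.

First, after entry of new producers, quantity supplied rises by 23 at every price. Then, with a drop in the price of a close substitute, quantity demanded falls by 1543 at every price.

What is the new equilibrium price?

1972.8

Before the shock: 11646 - 4p = p + 216 ⇒ 11430 = 5p ⇒ p = 2286, Q = 2502.
After the shift, demand is Qd = 10103 - 4p and supply is Qs = p + 239.
Setting them equal: 10103 - 4p = p + 239 → 9864 = 5p, so p = 1972.8 and Q = 2211.8.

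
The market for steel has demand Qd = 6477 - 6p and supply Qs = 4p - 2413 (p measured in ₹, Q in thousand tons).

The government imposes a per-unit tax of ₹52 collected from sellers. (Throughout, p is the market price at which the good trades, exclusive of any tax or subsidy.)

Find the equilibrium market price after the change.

909.8

Original equilibrium: 6477 - 6p = 4p - 2413 gives 8890 = 10p, so p = 889 and Q = 1143.
Since sellers keep the price net of the tax, the effective supply curve becomes Qs = 4p - 2621.
Equate the new curves: 6477 - 6p = 4p - 2621, giving 9098 = 10p, p = 909.8, Q = 1018.2.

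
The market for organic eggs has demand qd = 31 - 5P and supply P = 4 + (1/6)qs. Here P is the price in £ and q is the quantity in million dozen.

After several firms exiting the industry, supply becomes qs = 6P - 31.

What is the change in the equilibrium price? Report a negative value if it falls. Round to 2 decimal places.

+0.64

Before the shock: 31 - 5P = 6P - 24 ⇒ 55 = 11P ⇒ P = 5, q = 6.
The shock moves the curves to qd = 31 - 5P and qs = 6P - 31.
Equate the new curves: 31 - 5P = 6P - 31, giving 62 = 11P, P = 62/11 ≈ 5.6364, q = 31/11 ≈ 2.8182.
ΔP = 5.6364 − 5 = +0.64.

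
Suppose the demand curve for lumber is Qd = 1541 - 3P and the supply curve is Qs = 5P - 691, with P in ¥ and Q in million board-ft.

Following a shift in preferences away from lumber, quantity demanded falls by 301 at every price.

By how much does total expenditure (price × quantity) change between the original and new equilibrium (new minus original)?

Original equilibrium: 1541 - 3P = 5P - 691 gives 2232 = 8P, so P = 279 and Q = 704.
The shock moves the curves to Qd = 1240 - 3P and Qs = 5P - 691.
New equilibrium: 1240 - 3P = 5P - 691 ⇒ 1931 = 8P ⇒ P = 241.375, Q = 515.875.
Expenditure moves from 279×704 = 196416 to 241.375×515.875 = 124519.328125; change = -71896.671875.

-71896.671875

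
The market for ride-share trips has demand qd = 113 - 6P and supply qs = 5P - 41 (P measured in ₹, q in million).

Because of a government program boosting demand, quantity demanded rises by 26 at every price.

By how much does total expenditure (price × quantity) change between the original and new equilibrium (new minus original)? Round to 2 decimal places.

Original equilibrium: 113 - 6P = 5P - 41 gives 154 = 11P, so P = 14 and q = 29.
After the shift, demand is qd = 139 - 6P and supply is qs = 5P - 41.
New equilibrium: 139 - 6P = 5P - 41 ⇒ 180 = 11P ⇒ P = 180/11 ≈ 16.3636, q = 449/11 ≈ 40.8182.
Expenditure moves from 14×29 = 406 to 16.3636×40.8182 = 667.9339; change = +261.93.

+261.93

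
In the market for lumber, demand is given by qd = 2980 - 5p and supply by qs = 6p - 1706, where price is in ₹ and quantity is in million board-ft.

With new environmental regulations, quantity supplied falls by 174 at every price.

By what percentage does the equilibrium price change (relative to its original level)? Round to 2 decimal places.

+3.71

Original equilibrium: 2980 - 5p = 6p - 1706 gives 4686 = 11p, so p = 426 and q = 850.
With the change applied: demand qd = 2980 - 5p, supply qs = 6p - 1880.
Clearing the new market: 2980 - 5p = 6p - 1880, so p = 4860/11 ≈ 441.8182 and q = 8480/11 ≈ 770.9091.
%Δp = (441.8182 − 426) / 426 × 100 = +3.71%.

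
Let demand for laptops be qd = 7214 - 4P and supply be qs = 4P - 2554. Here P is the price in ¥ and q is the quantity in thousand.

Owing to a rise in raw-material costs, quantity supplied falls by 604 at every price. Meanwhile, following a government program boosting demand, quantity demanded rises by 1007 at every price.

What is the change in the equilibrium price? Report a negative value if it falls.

Solve the original market: 7214 - 4P = 4P - 2554, hence P = 1221 and q = 2330.
With the change applied: demand qd = 8221 - 4P, supply qs = 4P - 3158.
Clearing the new market: 8221 - 4P = 4P - 3158, so P = 1422.375 and q = 2531.5.
ΔP = 1422.375 − 1221 = +201.375.

+201.375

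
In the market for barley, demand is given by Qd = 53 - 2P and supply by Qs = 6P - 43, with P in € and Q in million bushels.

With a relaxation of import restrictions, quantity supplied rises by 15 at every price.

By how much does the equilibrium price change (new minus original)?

-1.875

Initially, 53 - 2P = 6P - 43, so 96 = 8P and P = 12, Q = 29.
After the shift, demand is Qd = 53 - 2P and supply is Qs = 6P - 28.
New equilibrium: 53 - 2P = 6P - 28 ⇒ 81 = 8P ⇒ P = 10.125, Q = 32.75.
ΔP = 10.125 − 12 = -1.875.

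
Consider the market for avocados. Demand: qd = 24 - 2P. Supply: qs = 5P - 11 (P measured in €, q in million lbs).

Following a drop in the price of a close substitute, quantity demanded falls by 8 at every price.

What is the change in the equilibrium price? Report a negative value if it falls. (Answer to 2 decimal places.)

Initially, 24 - 2P = 5P - 11, so 35 = 7P and P = 5, q = 14.
The shock moves the curves to qd = 16 - 2P and qs = 5P - 11.
Equate the new curves: 16 - 2P = 5P - 11, giving 27 = 7P, P = 27/7 ≈ 3.8571, q = 58/7 ≈ 8.2857.
ΔP = 3.8571 − 5 = -1.14.

-1.14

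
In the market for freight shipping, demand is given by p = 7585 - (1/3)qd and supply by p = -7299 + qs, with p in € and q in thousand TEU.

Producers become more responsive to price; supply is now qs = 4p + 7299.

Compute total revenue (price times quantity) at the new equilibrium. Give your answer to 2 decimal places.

35617248.00

Before the shock: 22755 - 3p = p + 7299 ⇒ 15456 = 4p ⇒ p = 3864, q = 11163.
The new curves are qd = 22755 - 3p (demand) and qs = 4p + 7299 (supply).
Equate the new curves: 22755 - 3p = 4p + 7299, giving 15456 = 7p, p = 2208, q = 16131.
New expenditure = 2208 × 16131 = 35617248.00.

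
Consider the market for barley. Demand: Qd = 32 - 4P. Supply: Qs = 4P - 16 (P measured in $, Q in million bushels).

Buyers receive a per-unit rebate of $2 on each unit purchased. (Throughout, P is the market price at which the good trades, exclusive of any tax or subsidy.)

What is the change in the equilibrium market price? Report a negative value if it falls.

Initially, 32 - 4P = 4P - 16, so 48 = 8P and P = 6, Q = 8.
Since buyers' out-of-pocket price is the market price minus the rebate, the effective demand curve becomes Qd = 40 - 4P.
Equate the new curves: 40 - 4P = 4P - 16, giving 56 = 8P, P = 7, Q = 12.
ΔP = 7 − 6 = +1.

+1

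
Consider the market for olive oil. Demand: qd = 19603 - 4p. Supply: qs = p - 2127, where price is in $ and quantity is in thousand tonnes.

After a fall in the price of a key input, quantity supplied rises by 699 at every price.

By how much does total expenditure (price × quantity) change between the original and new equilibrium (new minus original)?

Initially, 19603 - 4p = p - 2127, so 21730 = 5p and p = 4346, q = 2219.
The new curves are qd = 19603 - 4p (demand) and qs = p - 1428 (supply).
New equilibrium: 19603 - 4p = p - 1428 ⇒ 21031 = 5p ⇒ p = 4206.2, q = 2778.2.
Expenditure moves from 4346×2219 = 9643774 to 4206.2×2778.2 = 11685664.84; change = +2041890.84.

+2041890.84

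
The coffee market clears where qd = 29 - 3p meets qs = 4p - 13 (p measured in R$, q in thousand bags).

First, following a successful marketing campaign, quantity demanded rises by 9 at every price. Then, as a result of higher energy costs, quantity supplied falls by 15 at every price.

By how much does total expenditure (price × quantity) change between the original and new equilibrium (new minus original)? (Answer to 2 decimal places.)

Before the shock: 29 - 3p = 4p - 13 ⇒ 42 = 7p ⇒ p = 6, q = 11.
After the shift, demand is qd = 38 - 3p and supply is qs = 4p - 28.
Clearing the new market: 38 - 3p = 4p - 28, so p = 66/7 ≈ 9.4286 and q = 68/7 ≈ 9.7143.
Expenditure moves from 6×11 = 66 to 9.4286×9.7143 = 91.5918; change = +25.59.

+25.59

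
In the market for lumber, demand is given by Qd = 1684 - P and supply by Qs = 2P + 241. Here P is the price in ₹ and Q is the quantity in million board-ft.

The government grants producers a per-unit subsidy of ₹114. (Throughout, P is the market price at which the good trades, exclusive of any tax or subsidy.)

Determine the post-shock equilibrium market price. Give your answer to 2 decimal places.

Solve the original market: 1684 - P = 2P + 241, hence P = 481 and Q = 1203.
Since sellers receive the price plus the subsidy, the effective supply curve becomes Qs = 2P + 469.
Setting them equal: 1684 - P = 2P + 469 → 1215 = 3P, so P = 405 and Q = 1279.

405.00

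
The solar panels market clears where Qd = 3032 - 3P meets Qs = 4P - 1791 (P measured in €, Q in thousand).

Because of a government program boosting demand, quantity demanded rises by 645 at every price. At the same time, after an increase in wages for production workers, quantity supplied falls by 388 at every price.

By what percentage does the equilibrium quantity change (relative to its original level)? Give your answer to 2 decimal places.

+20.96

Initially, 3032 - 3P = 4P - 1791, so 4823 = 7P and P = 689, Q = 965.
After the shift, demand is Qd = 3677 - 3P and supply is Qs = 4P - 2179.
Equate the new curves: 3677 - 3P = 4P - 2179, giving 5856 = 7P, P = 5856/7 ≈ 836.5714, Q = 8171/7 ≈ 1167.2857.
%ΔQ = (1167.2857 − 965) / 965 × 100 = +20.96%.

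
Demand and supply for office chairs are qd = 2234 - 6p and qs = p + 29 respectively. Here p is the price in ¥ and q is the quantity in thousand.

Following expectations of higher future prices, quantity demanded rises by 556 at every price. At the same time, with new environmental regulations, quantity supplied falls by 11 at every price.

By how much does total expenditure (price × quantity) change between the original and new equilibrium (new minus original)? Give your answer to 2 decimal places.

Original equilibrium: 2234 - 6p = p + 29 gives 2205 = 7p, so p = 315 and q = 344.
The new curves are qd = 2790 - 6p (demand) and qs = p + 18 (supply).
New equilibrium: 2790 - 6p = p + 18 ⇒ 2772 = 7p ⇒ p = 396, q = 414.
Expenditure moves from 315×344 = 108360 to 396×414 = 163944; change = +55584.00.

+55584.00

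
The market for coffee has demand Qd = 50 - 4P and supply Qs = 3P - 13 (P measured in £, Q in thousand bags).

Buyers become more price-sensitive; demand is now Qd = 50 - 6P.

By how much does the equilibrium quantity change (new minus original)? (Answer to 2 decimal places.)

-6.00

Solve the original market: 50 - 4P = 3P - 13, hence P = 9 and Q = 14.
After the shift, demand is Qd = 50 - 6P and supply is Qs = 3P - 13.
Equate the new curves: 50 - 6P = 3P - 13, giving 63 = 9P, P = 7, Q = 8.
ΔQ = 8 − 14 = -6.00.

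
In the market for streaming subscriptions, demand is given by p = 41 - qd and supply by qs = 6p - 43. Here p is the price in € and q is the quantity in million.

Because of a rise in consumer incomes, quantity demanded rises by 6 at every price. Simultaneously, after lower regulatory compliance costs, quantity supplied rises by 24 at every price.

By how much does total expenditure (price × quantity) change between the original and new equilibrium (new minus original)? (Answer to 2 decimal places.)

Before the shock: 41 - p = 6p - 43 ⇒ 84 = 7p ⇒ p = 12, q = 29.
After the shift, demand is qd = 47 - p and supply is qs = 6p - 19.
New equilibrium: 47 - p = 6p - 19 ⇒ 66 = 7p ⇒ p = 66/7 ≈ 9.4286, q = 263/7 ≈ 37.5714.
Expenditure moves from 12×29 = 348 to 9.4286×37.5714 = 354.2449; change = +6.24.

+6.24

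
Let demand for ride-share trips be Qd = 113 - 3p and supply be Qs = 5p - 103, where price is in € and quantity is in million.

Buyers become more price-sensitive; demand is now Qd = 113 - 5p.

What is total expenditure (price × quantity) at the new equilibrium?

Original equilibrium: 113 - 3p = 5p - 103 gives 216 = 8p, so p = 27 and Q = 32.
The new curves are Qd = 113 - 5p (demand) and Qs = 5p - 103 (supply).
New equilibrium: 113 - 5p = 5p - 103 ⇒ 216 = 10p ⇒ p = 21.6, Q = 5.
New expenditure = 21.6 × 5 = 108.

108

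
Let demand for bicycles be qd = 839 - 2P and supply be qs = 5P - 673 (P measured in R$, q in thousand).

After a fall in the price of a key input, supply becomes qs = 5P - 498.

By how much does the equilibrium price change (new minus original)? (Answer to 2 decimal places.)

Initially, 839 - 2P = 5P - 673, so 1512 = 7P and P = 216, q = 407.
The new curves are qd = 839 - 2P (demand) and qs = 5P - 498 (supply).
Setting them equal: 839 - 2P = 5P - 498 → 1337 = 7P, so P = 191 and q = 457.
ΔP = 191 − 216 = -25.00.

-25.00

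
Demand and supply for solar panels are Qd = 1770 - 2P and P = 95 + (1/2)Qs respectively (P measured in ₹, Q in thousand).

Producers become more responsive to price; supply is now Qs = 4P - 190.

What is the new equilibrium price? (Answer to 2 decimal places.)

Initially, 1770 - 2P = 2P - 190, so 1960 = 4P and P = 490, Q = 790.
The new curves are Qd = 1770 - 2P (demand) and Qs = 4P - 190 (supply).
New equilibrium: 1770 - 2P = 4P - 190 ⇒ 1960 = 6P ⇒ P = 980/3 ≈ 326.6667, Q = 3350/3 ≈ 1116.6667.

326.67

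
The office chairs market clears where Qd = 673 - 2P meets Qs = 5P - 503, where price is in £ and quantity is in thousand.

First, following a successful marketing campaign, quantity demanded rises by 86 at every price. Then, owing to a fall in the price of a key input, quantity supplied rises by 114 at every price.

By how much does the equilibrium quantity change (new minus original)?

+94

Initially, 673 - 2P = 5P - 503, so 1176 = 7P and P = 168, Q = 337.
The new curves are Qd = 759 - 2P (demand) and Qs = 5P - 389 (supply).
New equilibrium: 759 - 2P = 5P - 389 ⇒ 1148 = 7P ⇒ P = 164, Q = 431.
ΔQ = 431 − 337 = +94.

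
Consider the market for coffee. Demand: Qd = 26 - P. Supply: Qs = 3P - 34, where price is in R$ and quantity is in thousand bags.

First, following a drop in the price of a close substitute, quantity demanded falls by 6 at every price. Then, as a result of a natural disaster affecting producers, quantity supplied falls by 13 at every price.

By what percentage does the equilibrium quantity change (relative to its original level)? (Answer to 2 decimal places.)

-70.45

Solve the original market: 26 - P = 3P - 34, hence P = 15 and Q = 11.
The new curves are Qd = 20 - P (demand) and Qs = 3P - 47 (supply).
Equate the new curves: 20 - P = 3P - 47, giving 67 = 4P, P = 16.75, Q = 3.25.
%ΔQ = (3.25 − 11) / 11 × 100 = -70.45%.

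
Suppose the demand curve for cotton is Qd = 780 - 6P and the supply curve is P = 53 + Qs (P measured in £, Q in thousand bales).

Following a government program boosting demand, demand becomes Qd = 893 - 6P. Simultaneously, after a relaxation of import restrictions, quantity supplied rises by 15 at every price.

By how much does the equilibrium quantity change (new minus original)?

+29

Solve the original market: 780 - 6P = P - 53, hence P = 119 and Q = 66.
The new curves are Qd = 893 - 6P (demand) and Qs = P - 38 (supply).
Equate the new curves: 893 - 6P = P - 38, giving 931 = 7P, P = 133, Q = 95.
ΔQ = 95 − 66 = +29.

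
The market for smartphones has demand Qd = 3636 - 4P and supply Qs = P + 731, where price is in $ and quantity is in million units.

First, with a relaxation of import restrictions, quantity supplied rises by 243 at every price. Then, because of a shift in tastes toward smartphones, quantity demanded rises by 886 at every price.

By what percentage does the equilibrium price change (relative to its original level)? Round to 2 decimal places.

Initially, 3636 - 4P = P + 731, so 2905 = 5P and P = 581, Q = 1312.
The shock moves the curves to Qd = 4522 - 4P and Qs = P + 974.
Equate the new curves: 4522 - 4P = P + 974, giving 3548 = 5P, P = 709.6, Q = 1683.6.
%ΔP = (709.6 − 581) / 581 × 100 = +22.13%.

+22.13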